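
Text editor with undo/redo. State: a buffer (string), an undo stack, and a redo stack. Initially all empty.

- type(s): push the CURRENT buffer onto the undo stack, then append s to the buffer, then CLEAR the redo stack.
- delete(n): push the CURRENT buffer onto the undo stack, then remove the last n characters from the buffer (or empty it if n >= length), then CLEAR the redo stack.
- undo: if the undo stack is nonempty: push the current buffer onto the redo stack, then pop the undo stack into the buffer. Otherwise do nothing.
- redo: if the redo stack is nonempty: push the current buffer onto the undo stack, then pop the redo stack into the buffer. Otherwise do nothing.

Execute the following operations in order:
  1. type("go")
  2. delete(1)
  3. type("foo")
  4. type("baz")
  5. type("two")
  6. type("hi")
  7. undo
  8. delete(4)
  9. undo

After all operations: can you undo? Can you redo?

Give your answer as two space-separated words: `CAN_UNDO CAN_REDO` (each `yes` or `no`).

Answer: yes yes

Derivation:
After op 1 (type): buf='go' undo_depth=1 redo_depth=0
After op 2 (delete): buf='g' undo_depth=2 redo_depth=0
After op 3 (type): buf='gfoo' undo_depth=3 redo_depth=0
After op 4 (type): buf='gfoobaz' undo_depth=4 redo_depth=0
After op 5 (type): buf='gfoobaztwo' undo_depth=5 redo_depth=0
After op 6 (type): buf='gfoobaztwohi' undo_depth=6 redo_depth=0
After op 7 (undo): buf='gfoobaztwo' undo_depth=5 redo_depth=1
After op 8 (delete): buf='gfooba' undo_depth=6 redo_depth=0
After op 9 (undo): buf='gfoobaztwo' undo_depth=5 redo_depth=1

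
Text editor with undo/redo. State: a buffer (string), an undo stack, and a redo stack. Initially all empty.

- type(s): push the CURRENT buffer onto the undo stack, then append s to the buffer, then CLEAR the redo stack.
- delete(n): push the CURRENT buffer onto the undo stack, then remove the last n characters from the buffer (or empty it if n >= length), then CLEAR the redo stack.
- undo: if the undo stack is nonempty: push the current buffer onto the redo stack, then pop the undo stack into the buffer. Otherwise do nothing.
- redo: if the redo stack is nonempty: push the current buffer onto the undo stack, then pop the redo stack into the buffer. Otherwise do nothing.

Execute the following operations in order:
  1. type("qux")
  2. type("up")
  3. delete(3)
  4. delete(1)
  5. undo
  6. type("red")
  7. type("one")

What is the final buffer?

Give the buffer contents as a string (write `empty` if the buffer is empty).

Answer: quredone

Derivation:
After op 1 (type): buf='qux' undo_depth=1 redo_depth=0
After op 2 (type): buf='quxup' undo_depth=2 redo_depth=0
After op 3 (delete): buf='qu' undo_depth=3 redo_depth=0
After op 4 (delete): buf='q' undo_depth=4 redo_depth=0
After op 5 (undo): buf='qu' undo_depth=3 redo_depth=1
After op 6 (type): buf='qured' undo_depth=4 redo_depth=0
After op 7 (type): buf='quredone' undo_depth=5 redo_depth=0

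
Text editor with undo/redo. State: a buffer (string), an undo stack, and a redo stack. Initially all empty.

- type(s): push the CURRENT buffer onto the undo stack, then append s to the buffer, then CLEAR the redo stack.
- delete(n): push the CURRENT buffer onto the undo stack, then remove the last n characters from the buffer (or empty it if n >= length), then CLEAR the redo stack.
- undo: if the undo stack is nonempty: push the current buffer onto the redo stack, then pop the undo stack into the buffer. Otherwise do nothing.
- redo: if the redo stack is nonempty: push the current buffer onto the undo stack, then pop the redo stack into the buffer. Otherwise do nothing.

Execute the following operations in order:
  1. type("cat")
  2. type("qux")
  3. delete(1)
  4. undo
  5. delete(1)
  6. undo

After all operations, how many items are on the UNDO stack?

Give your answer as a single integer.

Answer: 2

Derivation:
After op 1 (type): buf='cat' undo_depth=1 redo_depth=0
After op 2 (type): buf='catqux' undo_depth=2 redo_depth=0
After op 3 (delete): buf='catqu' undo_depth=3 redo_depth=0
After op 4 (undo): buf='catqux' undo_depth=2 redo_depth=1
After op 5 (delete): buf='catqu' undo_depth=3 redo_depth=0
After op 6 (undo): buf='catqux' undo_depth=2 redo_depth=1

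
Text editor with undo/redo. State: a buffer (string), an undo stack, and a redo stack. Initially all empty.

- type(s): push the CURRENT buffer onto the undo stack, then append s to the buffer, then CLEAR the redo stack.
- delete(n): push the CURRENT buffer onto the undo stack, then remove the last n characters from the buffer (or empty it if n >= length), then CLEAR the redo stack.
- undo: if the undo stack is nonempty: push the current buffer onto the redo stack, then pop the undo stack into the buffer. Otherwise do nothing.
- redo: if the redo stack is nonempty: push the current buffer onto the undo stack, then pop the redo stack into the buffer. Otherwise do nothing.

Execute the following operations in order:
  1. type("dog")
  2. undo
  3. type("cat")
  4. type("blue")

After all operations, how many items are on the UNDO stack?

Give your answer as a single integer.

After op 1 (type): buf='dog' undo_depth=1 redo_depth=0
After op 2 (undo): buf='(empty)' undo_depth=0 redo_depth=1
After op 3 (type): buf='cat' undo_depth=1 redo_depth=0
After op 4 (type): buf='catblue' undo_depth=2 redo_depth=0

Answer: 2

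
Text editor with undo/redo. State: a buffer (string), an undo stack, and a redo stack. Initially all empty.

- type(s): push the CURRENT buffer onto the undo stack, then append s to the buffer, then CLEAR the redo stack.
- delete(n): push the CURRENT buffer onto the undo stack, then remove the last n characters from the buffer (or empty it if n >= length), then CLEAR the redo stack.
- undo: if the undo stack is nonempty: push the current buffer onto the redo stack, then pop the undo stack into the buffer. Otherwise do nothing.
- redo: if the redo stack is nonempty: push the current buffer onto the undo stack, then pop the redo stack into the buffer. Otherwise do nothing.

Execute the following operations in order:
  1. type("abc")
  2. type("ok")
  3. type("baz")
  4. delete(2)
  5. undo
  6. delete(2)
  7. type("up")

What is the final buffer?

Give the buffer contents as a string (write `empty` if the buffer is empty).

Answer: abcokbup

Derivation:
After op 1 (type): buf='abc' undo_depth=1 redo_depth=0
After op 2 (type): buf='abcok' undo_depth=2 redo_depth=0
After op 3 (type): buf='abcokbaz' undo_depth=3 redo_depth=0
After op 4 (delete): buf='abcokb' undo_depth=4 redo_depth=0
After op 5 (undo): buf='abcokbaz' undo_depth=3 redo_depth=1
After op 6 (delete): buf='abcokb' undo_depth=4 redo_depth=0
After op 7 (type): buf='abcokbup' undo_depth=5 redo_depth=0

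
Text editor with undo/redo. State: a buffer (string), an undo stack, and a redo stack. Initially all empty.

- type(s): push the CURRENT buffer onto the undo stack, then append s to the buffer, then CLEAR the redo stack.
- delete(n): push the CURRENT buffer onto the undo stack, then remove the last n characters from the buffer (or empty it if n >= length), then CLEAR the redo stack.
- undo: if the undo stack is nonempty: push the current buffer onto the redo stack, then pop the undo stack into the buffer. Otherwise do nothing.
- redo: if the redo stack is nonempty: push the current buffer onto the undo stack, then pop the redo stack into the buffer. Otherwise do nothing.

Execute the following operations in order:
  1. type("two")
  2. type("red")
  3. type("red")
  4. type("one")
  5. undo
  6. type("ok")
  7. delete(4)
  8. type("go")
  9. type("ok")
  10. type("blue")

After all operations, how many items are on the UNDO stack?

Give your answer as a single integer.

After op 1 (type): buf='two' undo_depth=1 redo_depth=0
After op 2 (type): buf='twored' undo_depth=2 redo_depth=0
After op 3 (type): buf='tworedred' undo_depth=3 redo_depth=0
After op 4 (type): buf='tworedredone' undo_depth=4 redo_depth=0
After op 5 (undo): buf='tworedred' undo_depth=3 redo_depth=1
After op 6 (type): buf='tworedredok' undo_depth=4 redo_depth=0
After op 7 (delete): buf='tworedr' undo_depth=5 redo_depth=0
After op 8 (type): buf='tworedrgo' undo_depth=6 redo_depth=0
After op 9 (type): buf='tworedrgook' undo_depth=7 redo_depth=0
After op 10 (type): buf='tworedrgookblue' undo_depth=8 redo_depth=0

Answer: 8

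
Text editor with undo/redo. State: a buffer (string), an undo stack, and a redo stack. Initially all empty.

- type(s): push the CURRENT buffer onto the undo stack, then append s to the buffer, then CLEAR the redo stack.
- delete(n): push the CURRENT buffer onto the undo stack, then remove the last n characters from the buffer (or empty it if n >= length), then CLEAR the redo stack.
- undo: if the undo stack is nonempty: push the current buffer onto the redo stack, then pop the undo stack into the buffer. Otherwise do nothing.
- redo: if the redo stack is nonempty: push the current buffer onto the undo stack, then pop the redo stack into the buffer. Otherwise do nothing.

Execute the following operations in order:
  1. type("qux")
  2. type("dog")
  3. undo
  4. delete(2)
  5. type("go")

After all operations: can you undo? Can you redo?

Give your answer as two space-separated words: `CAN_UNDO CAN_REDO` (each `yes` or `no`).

After op 1 (type): buf='qux' undo_depth=1 redo_depth=0
After op 2 (type): buf='quxdog' undo_depth=2 redo_depth=0
After op 3 (undo): buf='qux' undo_depth=1 redo_depth=1
After op 4 (delete): buf='q' undo_depth=2 redo_depth=0
After op 5 (type): buf='qgo' undo_depth=3 redo_depth=0

Answer: yes no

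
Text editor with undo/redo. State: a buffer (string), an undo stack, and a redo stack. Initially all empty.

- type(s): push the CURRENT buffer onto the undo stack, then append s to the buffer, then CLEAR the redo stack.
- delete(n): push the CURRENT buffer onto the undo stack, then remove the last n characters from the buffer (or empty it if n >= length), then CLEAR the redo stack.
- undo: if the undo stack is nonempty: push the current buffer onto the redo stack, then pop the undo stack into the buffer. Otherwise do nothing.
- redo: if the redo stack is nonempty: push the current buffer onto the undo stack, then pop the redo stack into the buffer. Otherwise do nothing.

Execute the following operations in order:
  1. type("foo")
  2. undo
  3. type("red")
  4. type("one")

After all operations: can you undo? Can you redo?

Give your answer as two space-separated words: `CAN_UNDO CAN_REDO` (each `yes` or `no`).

Answer: yes no

Derivation:
After op 1 (type): buf='foo' undo_depth=1 redo_depth=0
After op 2 (undo): buf='(empty)' undo_depth=0 redo_depth=1
After op 3 (type): buf='red' undo_depth=1 redo_depth=0
After op 4 (type): buf='redone' undo_depth=2 redo_depth=0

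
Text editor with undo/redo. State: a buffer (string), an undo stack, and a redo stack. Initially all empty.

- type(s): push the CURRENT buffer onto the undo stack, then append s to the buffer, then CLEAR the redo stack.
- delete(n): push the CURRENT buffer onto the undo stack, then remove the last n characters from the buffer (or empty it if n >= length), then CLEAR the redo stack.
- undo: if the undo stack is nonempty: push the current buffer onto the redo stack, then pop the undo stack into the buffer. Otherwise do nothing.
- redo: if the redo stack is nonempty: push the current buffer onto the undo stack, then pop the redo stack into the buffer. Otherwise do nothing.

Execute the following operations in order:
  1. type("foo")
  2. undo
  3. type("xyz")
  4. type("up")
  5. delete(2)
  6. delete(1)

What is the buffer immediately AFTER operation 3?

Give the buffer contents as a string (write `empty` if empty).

Answer: xyz

Derivation:
After op 1 (type): buf='foo' undo_depth=1 redo_depth=0
After op 2 (undo): buf='(empty)' undo_depth=0 redo_depth=1
After op 3 (type): buf='xyz' undo_depth=1 redo_depth=0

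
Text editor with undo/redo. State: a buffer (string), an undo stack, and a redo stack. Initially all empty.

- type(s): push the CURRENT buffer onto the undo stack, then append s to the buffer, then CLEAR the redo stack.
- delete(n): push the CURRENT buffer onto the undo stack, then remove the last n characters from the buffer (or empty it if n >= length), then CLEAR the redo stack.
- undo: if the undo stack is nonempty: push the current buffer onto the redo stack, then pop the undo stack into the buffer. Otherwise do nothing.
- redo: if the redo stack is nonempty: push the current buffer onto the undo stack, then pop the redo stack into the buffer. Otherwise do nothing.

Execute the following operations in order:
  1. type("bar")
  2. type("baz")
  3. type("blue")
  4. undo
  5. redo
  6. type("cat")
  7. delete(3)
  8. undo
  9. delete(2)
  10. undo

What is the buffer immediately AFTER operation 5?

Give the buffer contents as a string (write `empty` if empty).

After op 1 (type): buf='bar' undo_depth=1 redo_depth=0
After op 2 (type): buf='barbaz' undo_depth=2 redo_depth=0
After op 3 (type): buf='barbazblue' undo_depth=3 redo_depth=0
After op 4 (undo): buf='barbaz' undo_depth=2 redo_depth=1
After op 5 (redo): buf='barbazblue' undo_depth=3 redo_depth=0

Answer: barbazblue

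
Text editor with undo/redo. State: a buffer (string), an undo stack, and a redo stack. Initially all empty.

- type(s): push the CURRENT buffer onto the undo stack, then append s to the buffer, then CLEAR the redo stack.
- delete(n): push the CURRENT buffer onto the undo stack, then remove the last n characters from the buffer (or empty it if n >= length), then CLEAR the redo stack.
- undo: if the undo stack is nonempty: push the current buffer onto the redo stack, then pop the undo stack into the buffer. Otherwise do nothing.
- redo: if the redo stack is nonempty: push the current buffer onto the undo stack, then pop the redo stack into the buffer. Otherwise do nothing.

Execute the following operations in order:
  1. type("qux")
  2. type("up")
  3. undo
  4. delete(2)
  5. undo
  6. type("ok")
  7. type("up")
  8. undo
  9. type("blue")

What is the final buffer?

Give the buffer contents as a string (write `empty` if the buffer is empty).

After op 1 (type): buf='qux' undo_depth=1 redo_depth=0
After op 2 (type): buf='quxup' undo_depth=2 redo_depth=0
After op 3 (undo): buf='qux' undo_depth=1 redo_depth=1
After op 4 (delete): buf='q' undo_depth=2 redo_depth=0
After op 5 (undo): buf='qux' undo_depth=1 redo_depth=1
After op 6 (type): buf='quxok' undo_depth=2 redo_depth=0
After op 7 (type): buf='quxokup' undo_depth=3 redo_depth=0
After op 8 (undo): buf='quxok' undo_depth=2 redo_depth=1
After op 9 (type): buf='quxokblue' undo_depth=3 redo_depth=0

Answer: quxokblue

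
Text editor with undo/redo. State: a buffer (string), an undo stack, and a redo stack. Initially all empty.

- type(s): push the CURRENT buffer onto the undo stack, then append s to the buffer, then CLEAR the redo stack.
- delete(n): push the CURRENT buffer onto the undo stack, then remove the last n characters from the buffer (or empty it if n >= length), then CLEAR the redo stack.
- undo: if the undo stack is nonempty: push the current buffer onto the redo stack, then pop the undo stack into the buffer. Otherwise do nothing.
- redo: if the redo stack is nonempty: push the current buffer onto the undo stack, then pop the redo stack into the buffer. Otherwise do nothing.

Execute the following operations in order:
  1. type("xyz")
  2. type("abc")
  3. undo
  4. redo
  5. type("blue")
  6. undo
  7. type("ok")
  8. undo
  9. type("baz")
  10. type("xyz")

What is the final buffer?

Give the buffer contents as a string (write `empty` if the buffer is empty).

After op 1 (type): buf='xyz' undo_depth=1 redo_depth=0
After op 2 (type): buf='xyzabc' undo_depth=2 redo_depth=0
After op 3 (undo): buf='xyz' undo_depth=1 redo_depth=1
After op 4 (redo): buf='xyzabc' undo_depth=2 redo_depth=0
After op 5 (type): buf='xyzabcblue' undo_depth=3 redo_depth=0
After op 6 (undo): buf='xyzabc' undo_depth=2 redo_depth=1
After op 7 (type): buf='xyzabcok' undo_depth=3 redo_depth=0
After op 8 (undo): buf='xyzabc' undo_depth=2 redo_depth=1
After op 9 (type): buf='xyzabcbaz' undo_depth=3 redo_depth=0
After op 10 (type): buf='xyzabcbazxyz' undo_depth=4 redo_depth=0

Answer: xyzabcbazxyz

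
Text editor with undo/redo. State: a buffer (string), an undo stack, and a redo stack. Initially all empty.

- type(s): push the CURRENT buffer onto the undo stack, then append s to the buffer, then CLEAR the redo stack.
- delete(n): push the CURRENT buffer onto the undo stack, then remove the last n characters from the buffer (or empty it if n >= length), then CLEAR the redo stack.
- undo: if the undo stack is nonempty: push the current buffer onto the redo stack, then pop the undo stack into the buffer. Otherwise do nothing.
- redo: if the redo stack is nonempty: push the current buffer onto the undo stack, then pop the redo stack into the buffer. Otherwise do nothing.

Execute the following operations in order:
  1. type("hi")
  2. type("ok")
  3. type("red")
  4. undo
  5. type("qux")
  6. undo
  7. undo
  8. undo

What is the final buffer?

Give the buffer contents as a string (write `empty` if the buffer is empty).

Answer: empty

Derivation:
After op 1 (type): buf='hi' undo_depth=1 redo_depth=0
After op 2 (type): buf='hiok' undo_depth=2 redo_depth=0
After op 3 (type): buf='hiokred' undo_depth=3 redo_depth=0
After op 4 (undo): buf='hiok' undo_depth=2 redo_depth=1
After op 5 (type): buf='hiokqux' undo_depth=3 redo_depth=0
After op 6 (undo): buf='hiok' undo_depth=2 redo_depth=1
After op 7 (undo): buf='hi' undo_depth=1 redo_depth=2
After op 8 (undo): buf='(empty)' undo_depth=0 redo_depth=3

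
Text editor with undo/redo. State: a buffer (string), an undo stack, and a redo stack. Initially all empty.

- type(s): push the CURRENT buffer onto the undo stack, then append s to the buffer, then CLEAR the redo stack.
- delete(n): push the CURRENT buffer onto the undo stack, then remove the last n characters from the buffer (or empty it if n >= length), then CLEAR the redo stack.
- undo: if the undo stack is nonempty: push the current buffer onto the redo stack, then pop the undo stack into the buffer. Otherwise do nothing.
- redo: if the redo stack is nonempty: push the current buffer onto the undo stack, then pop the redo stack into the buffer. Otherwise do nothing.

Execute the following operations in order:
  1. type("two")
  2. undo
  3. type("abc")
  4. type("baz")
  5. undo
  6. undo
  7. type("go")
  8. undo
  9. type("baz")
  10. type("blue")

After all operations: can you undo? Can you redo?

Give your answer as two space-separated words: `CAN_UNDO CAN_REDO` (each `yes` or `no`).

Answer: yes no

Derivation:
After op 1 (type): buf='two' undo_depth=1 redo_depth=0
After op 2 (undo): buf='(empty)' undo_depth=0 redo_depth=1
After op 3 (type): buf='abc' undo_depth=1 redo_depth=0
After op 4 (type): buf='abcbaz' undo_depth=2 redo_depth=0
After op 5 (undo): buf='abc' undo_depth=1 redo_depth=1
After op 6 (undo): buf='(empty)' undo_depth=0 redo_depth=2
After op 7 (type): buf='go' undo_depth=1 redo_depth=0
After op 8 (undo): buf='(empty)' undo_depth=0 redo_depth=1
After op 9 (type): buf='baz' undo_depth=1 redo_depth=0
After op 10 (type): buf='bazblue' undo_depth=2 redo_depth=0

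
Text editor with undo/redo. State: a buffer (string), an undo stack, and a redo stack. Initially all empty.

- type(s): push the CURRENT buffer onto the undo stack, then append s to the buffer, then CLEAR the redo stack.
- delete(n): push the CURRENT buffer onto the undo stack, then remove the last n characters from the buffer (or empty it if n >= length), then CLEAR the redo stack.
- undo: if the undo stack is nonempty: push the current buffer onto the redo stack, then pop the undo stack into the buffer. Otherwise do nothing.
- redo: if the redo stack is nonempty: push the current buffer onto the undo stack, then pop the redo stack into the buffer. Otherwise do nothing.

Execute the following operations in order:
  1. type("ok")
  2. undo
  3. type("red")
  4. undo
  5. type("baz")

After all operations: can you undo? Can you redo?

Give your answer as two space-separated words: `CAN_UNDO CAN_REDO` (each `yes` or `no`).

After op 1 (type): buf='ok' undo_depth=1 redo_depth=0
After op 2 (undo): buf='(empty)' undo_depth=0 redo_depth=1
After op 3 (type): buf='red' undo_depth=1 redo_depth=0
After op 4 (undo): buf='(empty)' undo_depth=0 redo_depth=1
After op 5 (type): buf='baz' undo_depth=1 redo_depth=0

Answer: yes no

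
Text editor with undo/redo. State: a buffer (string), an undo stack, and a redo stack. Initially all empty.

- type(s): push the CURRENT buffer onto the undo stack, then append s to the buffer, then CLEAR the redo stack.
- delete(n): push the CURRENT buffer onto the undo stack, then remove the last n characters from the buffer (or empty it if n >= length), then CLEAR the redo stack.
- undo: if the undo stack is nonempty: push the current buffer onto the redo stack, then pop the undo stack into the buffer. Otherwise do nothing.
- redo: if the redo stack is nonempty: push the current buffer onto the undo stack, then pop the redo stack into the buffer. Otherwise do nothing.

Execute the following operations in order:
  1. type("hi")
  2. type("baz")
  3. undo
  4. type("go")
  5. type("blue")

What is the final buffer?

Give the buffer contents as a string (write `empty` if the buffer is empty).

Answer: higoblue

Derivation:
After op 1 (type): buf='hi' undo_depth=1 redo_depth=0
After op 2 (type): buf='hibaz' undo_depth=2 redo_depth=0
After op 3 (undo): buf='hi' undo_depth=1 redo_depth=1
After op 4 (type): buf='higo' undo_depth=2 redo_depth=0
After op 5 (type): buf='higoblue' undo_depth=3 redo_depth=0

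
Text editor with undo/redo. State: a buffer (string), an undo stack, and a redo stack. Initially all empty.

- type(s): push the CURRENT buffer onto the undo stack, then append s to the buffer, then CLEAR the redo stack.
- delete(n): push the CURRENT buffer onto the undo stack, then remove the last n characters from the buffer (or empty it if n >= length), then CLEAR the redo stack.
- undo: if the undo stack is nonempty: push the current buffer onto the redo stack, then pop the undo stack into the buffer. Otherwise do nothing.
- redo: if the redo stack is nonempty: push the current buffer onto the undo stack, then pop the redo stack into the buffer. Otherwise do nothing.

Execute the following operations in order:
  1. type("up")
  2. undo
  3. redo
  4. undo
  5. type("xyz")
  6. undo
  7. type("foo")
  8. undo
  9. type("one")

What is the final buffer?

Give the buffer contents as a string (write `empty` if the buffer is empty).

After op 1 (type): buf='up' undo_depth=1 redo_depth=0
After op 2 (undo): buf='(empty)' undo_depth=0 redo_depth=1
After op 3 (redo): buf='up' undo_depth=1 redo_depth=0
After op 4 (undo): buf='(empty)' undo_depth=0 redo_depth=1
After op 5 (type): buf='xyz' undo_depth=1 redo_depth=0
After op 6 (undo): buf='(empty)' undo_depth=0 redo_depth=1
After op 7 (type): buf='foo' undo_depth=1 redo_depth=0
After op 8 (undo): buf='(empty)' undo_depth=0 redo_depth=1
After op 9 (type): buf='one' undo_depth=1 redo_depth=0

Answer: one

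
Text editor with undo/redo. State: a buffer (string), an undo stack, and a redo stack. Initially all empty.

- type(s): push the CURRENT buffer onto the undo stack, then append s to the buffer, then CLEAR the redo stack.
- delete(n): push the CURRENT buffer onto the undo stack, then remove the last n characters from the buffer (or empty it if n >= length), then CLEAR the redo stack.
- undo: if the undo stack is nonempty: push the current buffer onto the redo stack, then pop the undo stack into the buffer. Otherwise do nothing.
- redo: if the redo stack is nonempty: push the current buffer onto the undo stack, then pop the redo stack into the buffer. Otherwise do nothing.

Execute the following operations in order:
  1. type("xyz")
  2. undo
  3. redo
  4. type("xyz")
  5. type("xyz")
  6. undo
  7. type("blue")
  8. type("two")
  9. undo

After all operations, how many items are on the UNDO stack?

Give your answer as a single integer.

After op 1 (type): buf='xyz' undo_depth=1 redo_depth=0
After op 2 (undo): buf='(empty)' undo_depth=0 redo_depth=1
After op 3 (redo): buf='xyz' undo_depth=1 redo_depth=0
After op 4 (type): buf='xyzxyz' undo_depth=2 redo_depth=0
After op 5 (type): buf='xyzxyzxyz' undo_depth=3 redo_depth=0
After op 6 (undo): buf='xyzxyz' undo_depth=2 redo_depth=1
After op 7 (type): buf='xyzxyzblue' undo_depth=3 redo_depth=0
After op 8 (type): buf='xyzxyzbluetwo' undo_depth=4 redo_depth=0
After op 9 (undo): buf='xyzxyzblue' undo_depth=3 redo_depth=1

Answer: 3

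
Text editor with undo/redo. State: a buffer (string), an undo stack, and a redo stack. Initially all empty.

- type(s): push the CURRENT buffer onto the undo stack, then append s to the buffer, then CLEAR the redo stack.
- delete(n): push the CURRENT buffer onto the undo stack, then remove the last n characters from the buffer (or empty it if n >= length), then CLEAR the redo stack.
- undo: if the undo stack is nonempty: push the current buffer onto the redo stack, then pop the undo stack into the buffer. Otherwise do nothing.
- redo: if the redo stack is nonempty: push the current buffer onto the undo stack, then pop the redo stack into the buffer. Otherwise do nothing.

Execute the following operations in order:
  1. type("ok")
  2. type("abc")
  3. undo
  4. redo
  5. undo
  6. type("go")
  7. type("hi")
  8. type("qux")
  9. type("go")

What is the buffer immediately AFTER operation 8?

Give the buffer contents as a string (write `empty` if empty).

After op 1 (type): buf='ok' undo_depth=1 redo_depth=0
After op 2 (type): buf='okabc' undo_depth=2 redo_depth=0
After op 3 (undo): buf='ok' undo_depth=1 redo_depth=1
After op 4 (redo): buf='okabc' undo_depth=2 redo_depth=0
After op 5 (undo): buf='ok' undo_depth=1 redo_depth=1
After op 6 (type): buf='okgo' undo_depth=2 redo_depth=0
After op 7 (type): buf='okgohi' undo_depth=3 redo_depth=0
After op 8 (type): buf='okgohiqux' undo_depth=4 redo_depth=0

Answer: okgohiqux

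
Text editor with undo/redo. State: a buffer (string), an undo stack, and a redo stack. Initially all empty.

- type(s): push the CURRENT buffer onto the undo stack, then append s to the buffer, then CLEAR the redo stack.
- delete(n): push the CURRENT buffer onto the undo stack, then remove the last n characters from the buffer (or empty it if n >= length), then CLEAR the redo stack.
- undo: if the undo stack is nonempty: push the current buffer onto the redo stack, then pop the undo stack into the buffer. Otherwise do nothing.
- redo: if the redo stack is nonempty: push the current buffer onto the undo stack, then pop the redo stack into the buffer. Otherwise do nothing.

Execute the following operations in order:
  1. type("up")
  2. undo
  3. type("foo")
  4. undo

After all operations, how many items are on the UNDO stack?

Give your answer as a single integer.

After op 1 (type): buf='up' undo_depth=1 redo_depth=0
After op 2 (undo): buf='(empty)' undo_depth=0 redo_depth=1
After op 3 (type): buf='foo' undo_depth=1 redo_depth=0
After op 4 (undo): buf='(empty)' undo_depth=0 redo_depth=1

Answer: 0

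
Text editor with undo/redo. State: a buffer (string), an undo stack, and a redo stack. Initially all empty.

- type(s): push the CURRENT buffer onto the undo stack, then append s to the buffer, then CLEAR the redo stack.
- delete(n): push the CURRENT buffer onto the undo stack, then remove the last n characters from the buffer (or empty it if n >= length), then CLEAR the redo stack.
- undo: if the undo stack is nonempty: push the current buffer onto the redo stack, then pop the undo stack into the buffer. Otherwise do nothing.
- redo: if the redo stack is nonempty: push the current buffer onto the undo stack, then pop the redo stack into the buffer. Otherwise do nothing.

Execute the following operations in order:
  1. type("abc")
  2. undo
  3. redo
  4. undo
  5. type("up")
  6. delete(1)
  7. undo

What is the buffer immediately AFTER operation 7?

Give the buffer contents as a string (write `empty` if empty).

After op 1 (type): buf='abc' undo_depth=1 redo_depth=0
After op 2 (undo): buf='(empty)' undo_depth=0 redo_depth=1
After op 3 (redo): buf='abc' undo_depth=1 redo_depth=0
After op 4 (undo): buf='(empty)' undo_depth=0 redo_depth=1
After op 5 (type): buf='up' undo_depth=1 redo_depth=0
After op 6 (delete): buf='u' undo_depth=2 redo_depth=0
After op 7 (undo): buf='up' undo_depth=1 redo_depth=1

Answer: up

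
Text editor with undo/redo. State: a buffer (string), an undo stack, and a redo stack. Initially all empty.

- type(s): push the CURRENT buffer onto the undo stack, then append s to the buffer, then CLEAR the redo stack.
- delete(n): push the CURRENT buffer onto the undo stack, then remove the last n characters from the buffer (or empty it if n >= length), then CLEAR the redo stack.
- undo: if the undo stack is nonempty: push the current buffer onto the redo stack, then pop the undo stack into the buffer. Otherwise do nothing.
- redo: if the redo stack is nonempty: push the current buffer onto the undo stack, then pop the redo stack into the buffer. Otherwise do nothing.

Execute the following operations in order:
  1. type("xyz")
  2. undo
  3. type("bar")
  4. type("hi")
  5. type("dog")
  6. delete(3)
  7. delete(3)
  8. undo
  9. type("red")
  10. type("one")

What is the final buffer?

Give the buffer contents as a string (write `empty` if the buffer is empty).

After op 1 (type): buf='xyz' undo_depth=1 redo_depth=0
After op 2 (undo): buf='(empty)' undo_depth=0 redo_depth=1
After op 3 (type): buf='bar' undo_depth=1 redo_depth=0
After op 4 (type): buf='barhi' undo_depth=2 redo_depth=0
After op 5 (type): buf='barhidog' undo_depth=3 redo_depth=0
After op 6 (delete): buf='barhi' undo_depth=4 redo_depth=0
After op 7 (delete): buf='ba' undo_depth=5 redo_depth=0
After op 8 (undo): buf='barhi' undo_depth=4 redo_depth=1
After op 9 (type): buf='barhired' undo_depth=5 redo_depth=0
After op 10 (type): buf='barhiredone' undo_depth=6 redo_depth=0

Answer: barhiredone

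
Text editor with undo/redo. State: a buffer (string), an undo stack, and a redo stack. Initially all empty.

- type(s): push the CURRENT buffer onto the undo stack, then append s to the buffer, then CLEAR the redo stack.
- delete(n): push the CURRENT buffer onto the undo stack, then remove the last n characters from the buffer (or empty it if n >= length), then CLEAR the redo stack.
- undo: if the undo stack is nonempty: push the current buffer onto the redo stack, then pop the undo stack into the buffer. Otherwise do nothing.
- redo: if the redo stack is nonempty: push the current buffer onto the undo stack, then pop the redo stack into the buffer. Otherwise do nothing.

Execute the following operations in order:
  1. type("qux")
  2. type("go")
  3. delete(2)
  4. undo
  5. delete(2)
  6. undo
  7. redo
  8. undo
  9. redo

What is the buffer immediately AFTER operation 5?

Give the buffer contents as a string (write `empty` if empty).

After op 1 (type): buf='qux' undo_depth=1 redo_depth=0
After op 2 (type): buf='quxgo' undo_depth=2 redo_depth=0
After op 3 (delete): buf='qux' undo_depth=3 redo_depth=0
After op 4 (undo): buf='quxgo' undo_depth=2 redo_depth=1
After op 5 (delete): buf='qux' undo_depth=3 redo_depth=0

Answer: qux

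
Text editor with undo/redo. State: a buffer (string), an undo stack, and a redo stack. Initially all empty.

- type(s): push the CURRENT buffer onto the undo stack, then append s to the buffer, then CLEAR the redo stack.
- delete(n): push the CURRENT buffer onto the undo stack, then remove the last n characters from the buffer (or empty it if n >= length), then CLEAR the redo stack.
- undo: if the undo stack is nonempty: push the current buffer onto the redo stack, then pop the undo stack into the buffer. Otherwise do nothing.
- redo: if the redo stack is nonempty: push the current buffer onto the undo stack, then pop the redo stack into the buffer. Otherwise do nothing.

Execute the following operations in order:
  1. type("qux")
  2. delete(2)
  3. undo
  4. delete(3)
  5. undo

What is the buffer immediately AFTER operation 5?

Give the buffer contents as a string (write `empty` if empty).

Answer: qux

Derivation:
After op 1 (type): buf='qux' undo_depth=1 redo_depth=0
After op 2 (delete): buf='q' undo_depth=2 redo_depth=0
After op 3 (undo): buf='qux' undo_depth=1 redo_depth=1
After op 4 (delete): buf='(empty)' undo_depth=2 redo_depth=0
After op 5 (undo): buf='qux' undo_depth=1 redo_depth=1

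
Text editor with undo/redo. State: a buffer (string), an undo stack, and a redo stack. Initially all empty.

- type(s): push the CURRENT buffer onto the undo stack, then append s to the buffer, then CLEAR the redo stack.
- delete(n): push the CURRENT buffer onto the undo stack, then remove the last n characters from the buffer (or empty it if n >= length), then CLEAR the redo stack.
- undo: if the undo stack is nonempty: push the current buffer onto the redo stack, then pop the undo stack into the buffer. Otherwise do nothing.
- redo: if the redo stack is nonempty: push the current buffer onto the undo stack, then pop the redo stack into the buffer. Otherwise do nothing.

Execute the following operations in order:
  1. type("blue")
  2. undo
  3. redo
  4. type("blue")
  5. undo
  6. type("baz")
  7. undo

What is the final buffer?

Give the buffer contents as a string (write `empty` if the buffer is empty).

After op 1 (type): buf='blue' undo_depth=1 redo_depth=0
After op 2 (undo): buf='(empty)' undo_depth=0 redo_depth=1
After op 3 (redo): buf='blue' undo_depth=1 redo_depth=0
After op 4 (type): buf='blueblue' undo_depth=2 redo_depth=0
After op 5 (undo): buf='blue' undo_depth=1 redo_depth=1
After op 6 (type): buf='bluebaz' undo_depth=2 redo_depth=0
After op 7 (undo): buf='blue' undo_depth=1 redo_depth=1

Answer: blue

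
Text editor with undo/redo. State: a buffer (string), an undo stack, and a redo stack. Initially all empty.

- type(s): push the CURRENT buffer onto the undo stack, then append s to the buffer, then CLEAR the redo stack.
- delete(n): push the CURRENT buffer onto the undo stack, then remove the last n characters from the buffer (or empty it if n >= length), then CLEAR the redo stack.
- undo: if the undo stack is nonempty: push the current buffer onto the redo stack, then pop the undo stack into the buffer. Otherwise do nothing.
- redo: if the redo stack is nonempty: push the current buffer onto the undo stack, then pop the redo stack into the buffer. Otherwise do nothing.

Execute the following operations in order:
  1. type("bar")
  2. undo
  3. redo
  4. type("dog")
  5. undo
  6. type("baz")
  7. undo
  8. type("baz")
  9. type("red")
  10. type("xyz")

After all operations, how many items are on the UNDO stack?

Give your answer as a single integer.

Answer: 4

Derivation:
After op 1 (type): buf='bar' undo_depth=1 redo_depth=0
After op 2 (undo): buf='(empty)' undo_depth=0 redo_depth=1
After op 3 (redo): buf='bar' undo_depth=1 redo_depth=0
After op 4 (type): buf='bardog' undo_depth=2 redo_depth=0
After op 5 (undo): buf='bar' undo_depth=1 redo_depth=1
After op 6 (type): buf='barbaz' undo_depth=2 redo_depth=0
After op 7 (undo): buf='bar' undo_depth=1 redo_depth=1
After op 8 (type): buf='barbaz' undo_depth=2 redo_depth=0
After op 9 (type): buf='barbazred' undo_depth=3 redo_depth=0
After op 10 (type): buf='barbazredxyz' undo_depth=4 redo_depth=0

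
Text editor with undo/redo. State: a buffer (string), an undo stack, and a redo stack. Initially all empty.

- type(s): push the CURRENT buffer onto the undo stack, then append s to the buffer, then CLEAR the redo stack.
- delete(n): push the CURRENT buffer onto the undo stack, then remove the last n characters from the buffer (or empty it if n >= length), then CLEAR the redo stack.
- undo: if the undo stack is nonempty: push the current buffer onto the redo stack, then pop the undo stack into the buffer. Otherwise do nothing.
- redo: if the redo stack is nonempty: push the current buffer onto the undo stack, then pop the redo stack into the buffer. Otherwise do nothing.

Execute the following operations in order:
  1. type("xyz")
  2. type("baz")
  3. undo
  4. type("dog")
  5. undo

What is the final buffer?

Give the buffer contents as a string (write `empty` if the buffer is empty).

Answer: xyz

Derivation:
After op 1 (type): buf='xyz' undo_depth=1 redo_depth=0
After op 2 (type): buf='xyzbaz' undo_depth=2 redo_depth=0
After op 3 (undo): buf='xyz' undo_depth=1 redo_depth=1
After op 4 (type): buf='xyzdog' undo_depth=2 redo_depth=0
After op 5 (undo): buf='xyz' undo_depth=1 redo_depth=1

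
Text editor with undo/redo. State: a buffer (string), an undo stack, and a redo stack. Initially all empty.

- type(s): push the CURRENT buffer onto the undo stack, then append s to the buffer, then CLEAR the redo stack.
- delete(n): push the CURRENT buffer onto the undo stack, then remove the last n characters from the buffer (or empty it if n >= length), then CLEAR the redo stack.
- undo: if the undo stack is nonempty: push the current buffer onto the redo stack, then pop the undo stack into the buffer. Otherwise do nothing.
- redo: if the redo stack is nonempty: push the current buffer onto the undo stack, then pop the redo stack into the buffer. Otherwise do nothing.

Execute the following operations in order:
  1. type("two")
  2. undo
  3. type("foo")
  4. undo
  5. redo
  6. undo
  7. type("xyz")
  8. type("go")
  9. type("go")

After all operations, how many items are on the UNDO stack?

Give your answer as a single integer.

After op 1 (type): buf='two' undo_depth=1 redo_depth=0
After op 2 (undo): buf='(empty)' undo_depth=0 redo_depth=1
After op 3 (type): buf='foo' undo_depth=1 redo_depth=0
After op 4 (undo): buf='(empty)' undo_depth=0 redo_depth=1
After op 5 (redo): buf='foo' undo_depth=1 redo_depth=0
After op 6 (undo): buf='(empty)' undo_depth=0 redo_depth=1
After op 7 (type): buf='xyz' undo_depth=1 redo_depth=0
After op 8 (type): buf='xyzgo' undo_depth=2 redo_depth=0
After op 9 (type): buf='xyzgogo' undo_depth=3 redo_depth=0

Answer: 3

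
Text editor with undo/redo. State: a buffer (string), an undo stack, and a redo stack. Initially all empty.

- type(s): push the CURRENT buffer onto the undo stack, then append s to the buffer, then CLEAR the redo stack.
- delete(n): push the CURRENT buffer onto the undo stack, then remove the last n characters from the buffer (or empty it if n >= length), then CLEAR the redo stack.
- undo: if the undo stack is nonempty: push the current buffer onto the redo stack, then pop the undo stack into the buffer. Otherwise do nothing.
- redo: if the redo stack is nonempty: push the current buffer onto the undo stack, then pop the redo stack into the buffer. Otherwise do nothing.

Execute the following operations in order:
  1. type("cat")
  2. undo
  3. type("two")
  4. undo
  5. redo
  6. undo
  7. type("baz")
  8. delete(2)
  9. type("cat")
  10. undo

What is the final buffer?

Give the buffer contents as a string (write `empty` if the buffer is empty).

After op 1 (type): buf='cat' undo_depth=1 redo_depth=0
After op 2 (undo): buf='(empty)' undo_depth=0 redo_depth=1
After op 3 (type): buf='two' undo_depth=1 redo_depth=0
After op 4 (undo): buf='(empty)' undo_depth=0 redo_depth=1
After op 5 (redo): buf='two' undo_depth=1 redo_depth=0
After op 6 (undo): buf='(empty)' undo_depth=0 redo_depth=1
After op 7 (type): buf='baz' undo_depth=1 redo_depth=0
After op 8 (delete): buf='b' undo_depth=2 redo_depth=0
After op 9 (type): buf='bcat' undo_depth=3 redo_depth=0
After op 10 (undo): buf='b' undo_depth=2 redo_depth=1

Answer: b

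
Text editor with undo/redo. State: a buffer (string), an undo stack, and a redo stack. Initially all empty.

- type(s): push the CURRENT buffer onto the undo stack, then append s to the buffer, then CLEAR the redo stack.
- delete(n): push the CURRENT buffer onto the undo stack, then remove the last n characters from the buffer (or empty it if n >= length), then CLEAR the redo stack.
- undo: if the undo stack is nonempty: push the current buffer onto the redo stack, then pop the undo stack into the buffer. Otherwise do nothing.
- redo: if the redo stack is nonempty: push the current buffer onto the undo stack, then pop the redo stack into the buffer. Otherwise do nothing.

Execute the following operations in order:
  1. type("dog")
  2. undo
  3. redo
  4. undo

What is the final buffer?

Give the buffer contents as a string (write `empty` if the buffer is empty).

Answer: empty

Derivation:
After op 1 (type): buf='dog' undo_depth=1 redo_depth=0
After op 2 (undo): buf='(empty)' undo_depth=0 redo_depth=1
After op 3 (redo): buf='dog' undo_depth=1 redo_depth=0
After op 4 (undo): buf='(empty)' undo_depth=0 redo_depth=1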